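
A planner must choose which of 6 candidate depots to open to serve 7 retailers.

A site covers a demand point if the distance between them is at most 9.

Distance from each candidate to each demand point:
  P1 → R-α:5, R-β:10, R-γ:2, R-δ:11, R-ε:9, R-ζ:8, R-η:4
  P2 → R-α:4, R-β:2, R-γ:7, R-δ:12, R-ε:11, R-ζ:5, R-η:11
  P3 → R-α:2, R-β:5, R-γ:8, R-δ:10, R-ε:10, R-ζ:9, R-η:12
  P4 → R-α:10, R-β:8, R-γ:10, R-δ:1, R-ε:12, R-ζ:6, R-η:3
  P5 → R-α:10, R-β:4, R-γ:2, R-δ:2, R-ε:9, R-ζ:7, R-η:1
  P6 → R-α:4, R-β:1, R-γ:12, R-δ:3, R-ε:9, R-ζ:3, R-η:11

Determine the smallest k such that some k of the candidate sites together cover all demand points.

2

Coverage sets (demand points within 9 of each site):
  P1: {R-α, R-γ, R-ε, R-ζ, R-η}
  P2: {R-α, R-β, R-γ, R-ζ}
  P3: {R-α, R-β, R-γ, R-ζ}
  P4: {R-β, R-δ, R-ζ, R-η}
  P5: {R-β, R-γ, R-δ, R-ε, R-ζ, R-η}
  P6: {R-α, R-β, R-δ, R-ε, R-ζ}
No single site covers all 7 demand points.
But {P1, P4} covers everything, so the minimum is 2.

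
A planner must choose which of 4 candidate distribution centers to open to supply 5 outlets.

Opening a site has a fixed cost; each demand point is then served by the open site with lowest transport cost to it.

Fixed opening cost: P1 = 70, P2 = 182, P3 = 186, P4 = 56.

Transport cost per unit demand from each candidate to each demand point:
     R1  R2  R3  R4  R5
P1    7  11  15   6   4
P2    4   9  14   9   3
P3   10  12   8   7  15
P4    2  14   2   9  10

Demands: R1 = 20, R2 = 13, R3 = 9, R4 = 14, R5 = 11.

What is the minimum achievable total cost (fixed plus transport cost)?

Open {P1, P4}: assign each demand point to its cheapest open site.
  R1→P4 20×2=40, R2→P1 13×11=143, R3→P4 9×2=18, R4→P1 14×6=84, R5→P1 11×4=44
  transport cost 329, fixed 126 → total 455.
Compare {P4}: transport cost 476 + fixed 56 = 532.
Compare {P2, P4}: transport cost 334 + fixed 238 = 572.
Compare {P1, P2, P4}: transport cost 292 + fixed 308 = 600.
All other subsets cost ≥ 532. Minimum total cost: 455.

455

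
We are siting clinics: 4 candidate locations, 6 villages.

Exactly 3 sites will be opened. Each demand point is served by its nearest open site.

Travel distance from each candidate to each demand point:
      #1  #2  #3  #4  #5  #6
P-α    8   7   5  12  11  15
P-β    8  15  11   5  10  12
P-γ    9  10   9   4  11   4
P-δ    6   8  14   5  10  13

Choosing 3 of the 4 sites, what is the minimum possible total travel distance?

Open {P-α, P-γ, P-δ}.
  #1→P-δ 6, #2→P-α 7, #3→P-α 5, #4→P-γ 4, #5→P-δ 10, #6→P-γ 4  ⇒ total 36.
Compare {P-α, P-β, P-γ}: total 38.
Compare {P-β, P-γ, P-δ}: total 41.
No size-3 selection does better; minimum is 36.

36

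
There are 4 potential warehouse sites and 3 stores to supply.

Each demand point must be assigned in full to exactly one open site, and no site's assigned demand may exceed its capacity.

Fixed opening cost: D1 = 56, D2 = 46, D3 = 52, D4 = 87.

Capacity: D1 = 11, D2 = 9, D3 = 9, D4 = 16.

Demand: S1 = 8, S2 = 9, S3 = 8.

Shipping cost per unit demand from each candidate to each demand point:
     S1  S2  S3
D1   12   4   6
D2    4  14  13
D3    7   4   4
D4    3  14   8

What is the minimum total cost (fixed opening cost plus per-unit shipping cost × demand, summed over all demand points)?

Open {D1, D2, D3}; cheapest assignment that respects the capacities:
  D1 (cap 11, load 9): S2 — cost 9×4 = 36
  D2 (cap 9, load 8): S1 — cost 8×4 = 32
  D3 (cap 9, load 8): S3 — cost 8×4 = 32
  Shipping 100, fixed 154 → total 254.
  Any other capacity-feasible assignment to {D1, D2, D3} ships for at least 100.
Compare {D3, D4}: its best feasible assignment gives total 263.
Compare {D1, D4}: its best feasible assignment gives total 267.
Every other set of open sites that can feasibly serve all demand totals ≥ 263 even under its best assignment. Minimum: 254.

254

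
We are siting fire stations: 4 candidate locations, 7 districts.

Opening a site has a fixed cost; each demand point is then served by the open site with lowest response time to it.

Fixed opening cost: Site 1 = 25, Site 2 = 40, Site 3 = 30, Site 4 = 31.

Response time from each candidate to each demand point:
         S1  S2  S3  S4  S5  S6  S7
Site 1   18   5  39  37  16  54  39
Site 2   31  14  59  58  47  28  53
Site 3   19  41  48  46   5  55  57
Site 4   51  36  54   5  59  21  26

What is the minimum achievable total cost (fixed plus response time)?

186

Open {Site 1, Site 4}: assign each demand point to its cheapest open site.
  S1→Site 1 18, S2→Site 1 5, S3→Site 1 39, S4→Site 4 5, S5→Site 1 16, S6→Site 4 21, S7→Site 4 26
  response time 130, fixed 56 → total 186.
Compare {Site 1, Site 3, Site 4}: response time 119 + fixed 86 = 205.
Compare {Site 3, Site 4}: response time 160 + fixed 61 = 221.
Compare {Site 1, Site 2, Site 4}: response time 130 + fixed 96 = 226.
All other subsets cost ≥ 205. Minimum total cost: 186.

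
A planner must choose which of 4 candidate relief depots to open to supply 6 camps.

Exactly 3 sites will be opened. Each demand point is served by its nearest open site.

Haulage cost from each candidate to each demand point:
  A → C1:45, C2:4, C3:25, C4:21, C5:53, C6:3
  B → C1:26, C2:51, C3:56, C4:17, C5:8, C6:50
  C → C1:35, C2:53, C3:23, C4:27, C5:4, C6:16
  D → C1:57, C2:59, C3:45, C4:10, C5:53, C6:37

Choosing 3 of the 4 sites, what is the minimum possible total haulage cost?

76

Open {A, B, D}.
  C1→B 26, C2→A 4, C3→A 25, C4→D 10, C5→B 8, C6→A 3  ⇒ total 76.
Compare {A, B, C}: total 77.
Compare {A, C, D}: total 79.
No size-3 selection does better; minimum is 76.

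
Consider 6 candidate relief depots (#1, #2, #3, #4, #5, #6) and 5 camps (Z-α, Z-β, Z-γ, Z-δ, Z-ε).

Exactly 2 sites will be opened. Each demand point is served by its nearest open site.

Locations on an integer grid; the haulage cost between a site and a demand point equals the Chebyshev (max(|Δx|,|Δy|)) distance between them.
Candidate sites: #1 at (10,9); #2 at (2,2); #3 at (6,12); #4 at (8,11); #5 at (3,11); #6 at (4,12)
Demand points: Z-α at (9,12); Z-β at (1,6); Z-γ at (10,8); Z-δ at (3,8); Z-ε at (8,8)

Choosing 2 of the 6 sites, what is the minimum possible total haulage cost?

14

Open {#1, #5}.
  Z-α→#1 3, Z-β→#5 5, Z-γ→#1 1, Z-δ→#5 3, Z-ε→#1 2  ⇒ total 14.
Compare {#4, #5}: total 15.
Compare {#1, #2}: total 16.
No size-2 selection does better; minimum is 14.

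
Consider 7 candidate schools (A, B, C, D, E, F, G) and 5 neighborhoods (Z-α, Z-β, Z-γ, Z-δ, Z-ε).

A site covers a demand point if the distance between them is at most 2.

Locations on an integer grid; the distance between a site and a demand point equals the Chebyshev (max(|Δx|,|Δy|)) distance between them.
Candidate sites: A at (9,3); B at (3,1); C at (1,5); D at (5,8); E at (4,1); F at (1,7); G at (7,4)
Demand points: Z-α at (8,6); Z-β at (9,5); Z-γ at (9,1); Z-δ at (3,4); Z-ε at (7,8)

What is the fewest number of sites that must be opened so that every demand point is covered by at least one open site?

Coverage sets (demand points within 2 of each site):
  A: {Z-β, Z-γ}
  B: {}
  C: {Z-δ}
  D: {Z-ε}
  E: {}
  F: {}
  G: {Z-α, Z-β}
No 3 sites suffice: every size-3 union leaves at least one demand point uncovered.
But {A, C, D, G} covers everything, so the minimum is 4.

4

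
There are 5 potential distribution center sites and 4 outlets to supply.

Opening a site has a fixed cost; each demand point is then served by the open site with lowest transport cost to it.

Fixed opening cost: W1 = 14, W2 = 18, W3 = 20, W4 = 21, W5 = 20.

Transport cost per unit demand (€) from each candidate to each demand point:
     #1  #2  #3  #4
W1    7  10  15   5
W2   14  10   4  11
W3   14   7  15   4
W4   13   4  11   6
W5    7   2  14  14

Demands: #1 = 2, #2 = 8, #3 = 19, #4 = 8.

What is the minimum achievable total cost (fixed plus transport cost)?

196

Open {W2, W3, W5}: assign each demand point to its cheapest open site.
  #1→W5 2×7=14, #2→W5 8×2=16, #3→W2 19×4=76, #4→W3 8×4=32
  transport cost 138, fixed 58 → total 196.
Compare {W1, W2, W5}: transport cost 146 + fixed 52 = 198.
Compare {W1, W2, W3, W5}: transport cost 138 + fixed 72 = 210.
Compare {W2, W4, W5}: transport cost 154 + fixed 59 = 213.
All other subsets cost ≥ 198. Minimum total cost: 196.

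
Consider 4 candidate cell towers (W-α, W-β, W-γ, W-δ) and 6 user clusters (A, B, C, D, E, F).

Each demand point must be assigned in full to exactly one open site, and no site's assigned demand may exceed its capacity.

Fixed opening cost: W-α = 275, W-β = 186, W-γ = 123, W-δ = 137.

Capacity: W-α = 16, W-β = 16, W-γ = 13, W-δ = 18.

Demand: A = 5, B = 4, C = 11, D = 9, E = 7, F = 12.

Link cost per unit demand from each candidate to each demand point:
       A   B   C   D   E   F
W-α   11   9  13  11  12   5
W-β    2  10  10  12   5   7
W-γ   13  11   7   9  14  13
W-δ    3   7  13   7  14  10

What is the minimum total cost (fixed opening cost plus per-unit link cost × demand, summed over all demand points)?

Open {W-α, W-β, W-δ}; cheapest assignment that respects the capacities:
  W-α (cap 16, load 16): B, F — cost 4×9 + 12×5 = 96
  W-β (cap 16, load 16): A, C — cost 5×2 + 11×10 = 120
  W-δ (cap 18, load 16): D, E — cost 9×7 + 7×14 = 161
  Shipping 377, fixed 598 → total 975.
  Any other capacity-feasible assignment to {W-α, W-β, W-δ} ships for at least 377.
Compare {W-α, W-β, W-γ, W-δ}: its best feasible assignment gives total 994.
Every other set of open sites that can feasibly serve all demand totals ≥ 994 even under its best assignment. Minimum: 975.

975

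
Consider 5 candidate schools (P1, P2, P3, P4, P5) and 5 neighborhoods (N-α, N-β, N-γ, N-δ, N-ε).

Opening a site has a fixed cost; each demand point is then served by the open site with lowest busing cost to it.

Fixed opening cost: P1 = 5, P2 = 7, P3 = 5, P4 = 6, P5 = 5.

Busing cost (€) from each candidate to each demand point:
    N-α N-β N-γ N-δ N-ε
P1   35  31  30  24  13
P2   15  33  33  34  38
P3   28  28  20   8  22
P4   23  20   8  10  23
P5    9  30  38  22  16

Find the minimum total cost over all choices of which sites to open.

74

Open {P4, P5}: assign each demand point to its cheapest open site.
  N-α→P5 9, N-β→P4 20, N-γ→P4 8, N-δ→P4 10, N-ε→P5 16
  busing cost 63, fixed 11 → total 74.
Compare {P1, P4, P5}: busing cost 60 + fixed 16 = 76.
Compare {P3, P4, P5}: busing cost 61 + fixed 16 = 77.
Compare {P1, P3, P4, P5}: busing cost 58 + fixed 21 = 79.
All other subsets cost ≥ 76. Minimum total cost: 74.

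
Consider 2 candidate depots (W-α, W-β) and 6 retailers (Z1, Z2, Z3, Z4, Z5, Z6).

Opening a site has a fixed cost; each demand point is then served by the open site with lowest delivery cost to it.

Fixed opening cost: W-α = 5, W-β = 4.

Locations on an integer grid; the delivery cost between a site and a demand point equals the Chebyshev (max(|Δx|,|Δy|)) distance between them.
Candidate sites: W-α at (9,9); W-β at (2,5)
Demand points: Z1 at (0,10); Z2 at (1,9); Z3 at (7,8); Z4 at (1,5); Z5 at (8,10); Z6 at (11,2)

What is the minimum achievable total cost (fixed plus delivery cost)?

Open {W-α, W-β}: assign each demand point to its cheapest open site.
  Z1→W-β 5, Z2→W-β 4, Z3→W-α 2, Z4→W-β 1, Z5→W-α 1, Z6→W-α 7
  delivery cost 20, fixed 9 → total 29.
Compare {W-β}: delivery cost 30 + fixed 4 = 34.
Compare {W-α}: delivery cost 35 + fixed 5 = 40.

29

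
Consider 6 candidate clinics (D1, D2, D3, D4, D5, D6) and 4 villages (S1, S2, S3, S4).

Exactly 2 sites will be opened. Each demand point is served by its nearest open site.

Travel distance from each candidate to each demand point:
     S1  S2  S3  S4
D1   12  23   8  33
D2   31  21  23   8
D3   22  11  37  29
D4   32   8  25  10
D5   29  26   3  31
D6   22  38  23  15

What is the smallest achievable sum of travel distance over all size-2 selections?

Open {D1, D4}.
  S1→D1 12, S2→D4 8, S3→D1 8, S4→D4 10  ⇒ total 38.
Compare {D1, D2}: total 49.
Compare {D4, D5}: total 50.
No size-2 selection does better; minimum is 38.

38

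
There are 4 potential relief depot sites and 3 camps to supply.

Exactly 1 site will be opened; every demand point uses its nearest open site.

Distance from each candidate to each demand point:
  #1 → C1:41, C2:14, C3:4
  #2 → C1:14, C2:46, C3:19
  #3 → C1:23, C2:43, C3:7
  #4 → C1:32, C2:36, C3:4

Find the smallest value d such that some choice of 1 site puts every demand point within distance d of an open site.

Open {#4}.
  Farthest demand point is C2 at distance 36 (to #4); all others are ≤ 36.
With {#1} the worst case is 41.
With {#3} the worst case is 43.
No size-1 selection achieves below 36.

36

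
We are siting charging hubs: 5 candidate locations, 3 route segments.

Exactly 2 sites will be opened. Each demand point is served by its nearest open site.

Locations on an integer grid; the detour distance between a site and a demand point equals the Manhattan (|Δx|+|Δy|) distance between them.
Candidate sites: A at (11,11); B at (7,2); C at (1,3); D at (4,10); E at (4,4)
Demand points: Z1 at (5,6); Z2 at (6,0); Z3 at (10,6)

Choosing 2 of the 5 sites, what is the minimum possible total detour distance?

Open {B, E}.
  Z1→E 3, Z2→B 3, Z3→B 7  ⇒ total 13.
Compare {A, B}: total 15.
Compare {A, E}: total 15.
No size-2 selection does better; minimum is 13.

13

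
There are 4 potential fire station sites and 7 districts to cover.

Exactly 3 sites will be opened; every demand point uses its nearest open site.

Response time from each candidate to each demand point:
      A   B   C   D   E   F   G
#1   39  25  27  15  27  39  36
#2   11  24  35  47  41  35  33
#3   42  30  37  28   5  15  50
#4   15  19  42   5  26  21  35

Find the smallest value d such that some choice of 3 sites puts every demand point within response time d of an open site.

33

Open {#1, #2, #3}.
  Farthest demand point is G at response time 33 (to #2); all others are ≤ 33.
With {#1, #2, #4} the worst case is 33.
With {#1, #3, #4} the worst case is 35.
No size-3 selection achieves below 33.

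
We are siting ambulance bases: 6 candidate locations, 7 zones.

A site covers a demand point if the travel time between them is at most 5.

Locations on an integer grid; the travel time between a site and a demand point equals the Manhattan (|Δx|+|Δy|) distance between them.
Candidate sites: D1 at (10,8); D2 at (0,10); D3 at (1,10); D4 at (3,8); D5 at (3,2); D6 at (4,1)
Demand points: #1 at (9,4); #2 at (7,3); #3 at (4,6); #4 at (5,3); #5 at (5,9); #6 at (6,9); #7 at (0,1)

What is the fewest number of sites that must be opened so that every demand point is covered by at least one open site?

Coverage sets (demand points within 5 of each site):
  D1: {#1, #6}
  D2: {}
  D3: {#5}
  D4: {#3, #5, #6}
  D5: {#2, #3, #4, #7}
  D6: {#2, #3, #4, #7}
No 2 sites suffice: every size-2 union leaves at least one demand point uncovered.
But {D1, D3, D5} covers everything, so the minimum is 3.

3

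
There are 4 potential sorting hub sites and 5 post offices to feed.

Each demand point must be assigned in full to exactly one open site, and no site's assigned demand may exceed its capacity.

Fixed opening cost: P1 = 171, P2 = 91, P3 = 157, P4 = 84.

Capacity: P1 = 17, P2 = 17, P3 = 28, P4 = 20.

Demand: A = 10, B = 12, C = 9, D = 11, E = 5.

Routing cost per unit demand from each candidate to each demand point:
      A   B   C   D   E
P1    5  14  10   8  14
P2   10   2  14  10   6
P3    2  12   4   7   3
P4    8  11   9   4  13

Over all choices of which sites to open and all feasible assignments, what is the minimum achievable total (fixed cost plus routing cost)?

471

Open {P2, P3, P4}; cheapest assignment that respects the capacities:
  P2 (cap 17, load 12): B — cost 12×2 = 24
  P3 (cap 28, load 24): A, C, E — cost 10×2 + 9×4 + 5×3 = 71
  P4 (cap 20, load 11): D — cost 11×4 = 44
  Shipping 139, fixed 332 → total 471.
  Any other capacity-feasible assignment to {P2, P3, P4} ships for at least 139.
Compare {P3, P4}: its best feasible assignment gives total 545.
Compare {P1, P2, P4}: its best feasible assignment gives total 575.
Every other set of open sites that can feasibly serve all demand totals ≥ 545 even under its best assignment. Minimum: 471.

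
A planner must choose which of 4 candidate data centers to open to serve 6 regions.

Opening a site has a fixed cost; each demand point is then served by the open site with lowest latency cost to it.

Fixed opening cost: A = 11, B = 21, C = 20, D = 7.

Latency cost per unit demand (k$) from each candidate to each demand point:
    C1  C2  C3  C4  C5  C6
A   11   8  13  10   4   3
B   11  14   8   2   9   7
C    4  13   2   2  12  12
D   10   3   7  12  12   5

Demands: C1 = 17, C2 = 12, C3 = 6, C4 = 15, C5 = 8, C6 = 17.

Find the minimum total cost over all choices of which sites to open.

Open {A, C, D}: assign each demand point to its cheapest open site.
  C1→C 17×4=68, C2→D 12×3=36, C3→C 6×2=12, C4→C 15×2=30, C5→A 8×4=32, C6→A 17×3=51
  latency cost 229, fixed 38 → total 267.
Compare {A, B, C, D}: latency cost 229 + fixed 59 = 288.
Compare {A, C}: latency cost 289 + fixed 31 = 320.
Compare {A, B, C}: latency cost 289 + fixed 52 = 341.
All other subsets cost ≥ 288. Minimum total cost: 267.

267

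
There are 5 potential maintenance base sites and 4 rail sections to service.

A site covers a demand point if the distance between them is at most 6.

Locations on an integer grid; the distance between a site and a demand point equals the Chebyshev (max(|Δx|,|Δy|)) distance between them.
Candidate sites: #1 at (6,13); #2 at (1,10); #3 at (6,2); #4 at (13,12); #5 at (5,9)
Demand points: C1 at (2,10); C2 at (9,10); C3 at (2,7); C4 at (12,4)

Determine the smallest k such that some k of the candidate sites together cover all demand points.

2

Coverage sets (demand points within 6 of each site):
  #1: {C1, C2, C3}
  #2: {C1, C3}
  #3: {C3, C4}
  #4: {C2}
  #5: {C1, C2, C3}
No single site covers all 4 demand points.
But {#1, #3} covers everything, so the minimum is 2.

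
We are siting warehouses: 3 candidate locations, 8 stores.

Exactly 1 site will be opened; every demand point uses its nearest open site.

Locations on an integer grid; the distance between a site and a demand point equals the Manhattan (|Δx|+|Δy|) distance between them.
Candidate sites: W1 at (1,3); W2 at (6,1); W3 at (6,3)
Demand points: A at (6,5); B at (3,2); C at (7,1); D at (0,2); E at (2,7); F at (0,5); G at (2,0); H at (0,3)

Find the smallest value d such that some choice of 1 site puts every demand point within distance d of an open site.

Open {W1}.
  Farthest demand point is C at distance 8 (to W1); all others are ≤ 8.
With {W3} the worst case is 8.
With {W2} the worst case is 10.
No size-1 selection achieves below 8.

8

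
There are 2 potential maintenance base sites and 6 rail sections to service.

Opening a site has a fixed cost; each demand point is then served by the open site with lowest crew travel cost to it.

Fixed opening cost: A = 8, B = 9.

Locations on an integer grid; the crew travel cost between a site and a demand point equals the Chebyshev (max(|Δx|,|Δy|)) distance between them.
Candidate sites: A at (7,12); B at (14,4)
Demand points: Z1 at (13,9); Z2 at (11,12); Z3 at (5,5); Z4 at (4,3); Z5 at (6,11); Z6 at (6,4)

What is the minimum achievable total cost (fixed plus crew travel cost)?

Open {A}: assign each demand point to its cheapest open site.
  Z1→A 6, Z2→A 4, Z3→A 7, Z4→A 9, Z5→A 1, Z6→A 8
  crew travel cost 35, fixed 8 → total 43.
Compare {A, B}: crew travel cost 34 + fixed 17 = 51.
Compare {B}: crew travel cost 48 + fixed 9 = 57.

43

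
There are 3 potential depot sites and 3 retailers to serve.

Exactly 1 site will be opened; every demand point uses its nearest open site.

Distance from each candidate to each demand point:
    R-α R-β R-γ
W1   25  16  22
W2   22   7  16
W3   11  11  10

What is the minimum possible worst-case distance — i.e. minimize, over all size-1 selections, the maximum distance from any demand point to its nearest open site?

11

Open {W3}.
  Farthest demand point is R-α at distance 11 (to W3); all others are ≤ 11.
With {W2} the worst case is 22.
With {W1} the worst case is 25.
No size-1 selection achieves below 11.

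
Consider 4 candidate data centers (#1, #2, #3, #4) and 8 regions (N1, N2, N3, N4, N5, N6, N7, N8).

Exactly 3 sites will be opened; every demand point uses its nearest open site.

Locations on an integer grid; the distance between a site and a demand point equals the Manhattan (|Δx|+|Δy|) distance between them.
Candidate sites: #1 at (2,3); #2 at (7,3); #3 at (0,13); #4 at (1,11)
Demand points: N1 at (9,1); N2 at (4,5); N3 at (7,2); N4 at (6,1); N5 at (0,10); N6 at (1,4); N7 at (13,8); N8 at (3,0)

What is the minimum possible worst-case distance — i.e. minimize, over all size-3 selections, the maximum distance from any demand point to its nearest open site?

11

Open {#1, #2, #3}.
  Farthest demand point is N7 at distance 11 (to #2); all others are ≤ 11.
With {#1, #2, #4} the worst case is 11.
With {#2, #3, #4} the worst case is 11.
No size-3 selection achieves below 11.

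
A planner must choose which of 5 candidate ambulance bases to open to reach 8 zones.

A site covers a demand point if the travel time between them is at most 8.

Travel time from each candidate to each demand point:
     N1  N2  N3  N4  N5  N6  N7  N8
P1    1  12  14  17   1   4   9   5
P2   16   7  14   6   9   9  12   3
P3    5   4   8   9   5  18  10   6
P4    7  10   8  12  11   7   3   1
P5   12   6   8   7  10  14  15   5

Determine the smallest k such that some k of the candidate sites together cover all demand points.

3

Coverage sets (demand points within 8 of each site):
  P1: {N1, N5, N6, N8}
  P2: {N2, N4, N8}
  P3: {N1, N2, N3, N5, N8}
  P4: {N1, N3, N6, N7, N8}
  P5: {N2, N3, N4, N8}
No 2 sites suffice: every size-2 union leaves at least one demand point uncovered.
But {P1, P2, P4} covers everything, so the minimum is 3.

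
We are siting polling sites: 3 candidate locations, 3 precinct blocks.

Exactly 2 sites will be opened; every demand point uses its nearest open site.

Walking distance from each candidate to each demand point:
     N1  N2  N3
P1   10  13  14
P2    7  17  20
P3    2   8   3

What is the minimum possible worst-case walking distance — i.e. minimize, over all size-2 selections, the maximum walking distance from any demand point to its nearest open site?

Open {P1, P3}.
  Farthest demand point is N2 at walking distance 8 (to P3); all others are ≤ 8.
With {P2, P3} the worst case is 8.
With {P1, P2} the worst case is 14.
No size-2 selection achieves below 8.

8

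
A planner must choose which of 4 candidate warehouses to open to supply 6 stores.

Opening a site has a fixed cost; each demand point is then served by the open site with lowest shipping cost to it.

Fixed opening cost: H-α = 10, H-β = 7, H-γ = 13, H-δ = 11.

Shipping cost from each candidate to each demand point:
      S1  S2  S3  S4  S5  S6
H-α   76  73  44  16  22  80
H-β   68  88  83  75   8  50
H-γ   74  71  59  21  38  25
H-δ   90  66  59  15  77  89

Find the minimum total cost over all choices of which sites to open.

Open {H-α, H-β, H-γ}: assign each demand point to its cheapest open site.
  S1→H-β 68, S2→H-γ 71, S3→H-α 44, S4→H-α 16, S5→H-β 8, S6→H-γ 25
  shipping cost 232, fixed 30 → total 262.
Compare {H-α, H-β, H-γ, H-δ}: shipping cost 226 + fixed 41 = 267.
Compare {H-β, H-γ}: shipping cost 252 + fixed 20 = 272.
Compare {H-β, H-γ, H-δ}: shipping cost 241 + fixed 31 = 272.
All other subsets cost ≥ 267. Minimum total cost: 262.

262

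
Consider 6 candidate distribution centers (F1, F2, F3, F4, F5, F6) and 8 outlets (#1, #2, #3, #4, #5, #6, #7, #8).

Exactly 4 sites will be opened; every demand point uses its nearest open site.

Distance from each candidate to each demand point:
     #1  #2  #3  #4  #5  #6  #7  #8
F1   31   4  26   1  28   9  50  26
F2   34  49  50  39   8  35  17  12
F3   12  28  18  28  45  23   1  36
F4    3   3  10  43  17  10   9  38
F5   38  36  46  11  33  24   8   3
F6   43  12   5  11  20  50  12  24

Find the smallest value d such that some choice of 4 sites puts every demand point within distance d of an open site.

Open {F1, F2, F4, F5}.
  Farthest demand point is #3 at distance 10 (to F4); all others are ≤ 10.
With {F2, F3, F4, F5} the worst case is 11.
With {F2, F4, F5, F6} the worst case is 11.
No size-4 selection achieves below 10.

10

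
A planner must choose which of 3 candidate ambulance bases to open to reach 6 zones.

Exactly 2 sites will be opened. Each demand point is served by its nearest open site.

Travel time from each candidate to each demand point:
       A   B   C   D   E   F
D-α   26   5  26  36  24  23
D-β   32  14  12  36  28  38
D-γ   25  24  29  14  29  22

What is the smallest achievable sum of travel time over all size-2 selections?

Open {D-β, D-γ}.
  A→D-γ 25, B→D-β 14, C→D-β 12, D→D-γ 14, E→D-β 28, F→D-γ 22  ⇒ total 115.
Compare {D-α, D-γ}: total 116.
Compare {D-α, D-β}: total 126.

115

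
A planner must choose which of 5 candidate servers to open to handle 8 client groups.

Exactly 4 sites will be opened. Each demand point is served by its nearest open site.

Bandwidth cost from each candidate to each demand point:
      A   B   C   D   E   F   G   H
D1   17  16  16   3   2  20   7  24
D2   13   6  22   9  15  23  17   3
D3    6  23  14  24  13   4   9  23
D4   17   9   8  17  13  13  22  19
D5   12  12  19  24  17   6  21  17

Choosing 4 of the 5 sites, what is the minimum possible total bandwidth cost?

39

Open {D1, D2, D3, D4}.
  A→D3 6, B→D2 6, C→D4 8, D→D1 3, E→D1 2, F→D3 4, G→D1 7, H→D2 3  ⇒ total 39.
Compare {D1, D2, D3, D5}: total 45.
Compare {D1, D2, D4, D5}: total 47.
No size-4 selection does better; minimum is 39.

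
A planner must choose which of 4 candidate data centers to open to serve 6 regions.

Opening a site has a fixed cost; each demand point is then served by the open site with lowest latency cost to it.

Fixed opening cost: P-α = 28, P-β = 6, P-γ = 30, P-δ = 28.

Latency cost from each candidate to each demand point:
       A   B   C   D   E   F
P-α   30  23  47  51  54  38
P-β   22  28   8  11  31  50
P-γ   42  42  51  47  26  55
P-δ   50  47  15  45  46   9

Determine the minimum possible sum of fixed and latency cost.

143

Open {P-β, P-δ}: assign each demand point to its cheapest open site.
  A→P-β 22, B→P-β 28, C→P-β 8, D→P-β 11, E→P-β 31, F→P-δ 9
  latency cost 109, fixed 34 → total 143.
Compare {P-β}: latency cost 150 + fixed 6 = 156.
Compare {P-α, P-β, P-δ}: latency cost 104 + fixed 62 = 166.
Compare {P-α, P-β}: latency cost 133 + fixed 34 = 167.
All other subsets cost ≥ 156. Minimum total cost: 143.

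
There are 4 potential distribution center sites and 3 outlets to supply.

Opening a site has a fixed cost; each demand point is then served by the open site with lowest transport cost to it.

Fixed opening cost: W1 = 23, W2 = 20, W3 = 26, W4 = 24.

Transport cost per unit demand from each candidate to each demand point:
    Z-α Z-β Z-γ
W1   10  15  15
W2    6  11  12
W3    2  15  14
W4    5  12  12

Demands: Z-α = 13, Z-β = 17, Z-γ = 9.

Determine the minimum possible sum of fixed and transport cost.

367

Open {W2, W3}: assign each demand point to its cheapest open site.
  Z-α→W3 13×2=26, Z-β→W2 17×11=187, Z-γ→W2 9×12=108
  transport cost 321, fixed 46 → total 367.
Compare {W3, W4}: transport cost 338 + fixed 50 = 388.
Compare {W1, W2, W3}: transport cost 321 + fixed 69 = 390.
Compare {W2, W3, W4}: transport cost 321 + fixed 70 = 391.
All other subsets cost ≥ 388. Minimum total cost: 367.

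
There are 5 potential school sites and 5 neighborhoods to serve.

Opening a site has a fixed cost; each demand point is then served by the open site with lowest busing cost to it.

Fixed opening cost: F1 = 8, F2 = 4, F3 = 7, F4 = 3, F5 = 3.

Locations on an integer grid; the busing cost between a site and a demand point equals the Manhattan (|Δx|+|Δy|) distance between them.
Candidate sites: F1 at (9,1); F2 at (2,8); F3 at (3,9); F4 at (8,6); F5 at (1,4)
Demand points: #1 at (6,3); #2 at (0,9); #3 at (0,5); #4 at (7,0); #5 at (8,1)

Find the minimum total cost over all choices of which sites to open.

28

Open {F1, F5}: assign each demand point to its cheapest open site.
  #1→F1 5, #2→F5 6, #3→F5 2, #4→F1 3, #5→F1 1
  busing cost 17, fixed 11 → total 28.
Compare {F1, F2}: busing cost 17 + fixed 12 = 29.
Compare {F1, F2, F5}: busing cost 14 + fixed 15 = 29.
Compare {F4, F5}: busing cost 25 + fixed 6 = 31.
All other subsets cost ≥ 29. Minimum total cost: 28.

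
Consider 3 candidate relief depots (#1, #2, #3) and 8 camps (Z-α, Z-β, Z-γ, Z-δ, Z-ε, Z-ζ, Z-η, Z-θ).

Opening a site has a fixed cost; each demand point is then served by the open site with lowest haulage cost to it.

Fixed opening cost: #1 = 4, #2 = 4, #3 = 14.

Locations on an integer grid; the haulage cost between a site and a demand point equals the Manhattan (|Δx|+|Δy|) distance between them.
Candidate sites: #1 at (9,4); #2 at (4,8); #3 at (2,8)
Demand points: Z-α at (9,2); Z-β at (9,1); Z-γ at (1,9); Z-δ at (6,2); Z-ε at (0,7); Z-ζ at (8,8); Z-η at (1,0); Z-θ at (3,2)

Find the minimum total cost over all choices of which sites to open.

49

Open {#1, #2}: assign each demand point to its cheapest open site.
  Z-α→#1 2, Z-β→#1 3, Z-γ→#2 4, Z-δ→#1 5, Z-ε→#2 5, Z-ζ→#2 4, Z-η→#2 11, Z-θ→#2 7
  haulage cost 41, fixed 8 → total 49.
Compare {#1, #3}: haulage cost 36 + fixed 18 = 54.
Compare {#1, #2, #3}: haulage cost 35 + fixed 22 = 57.
Compare {#1}: haulage cost 60 + fixed 4 = 64.
All other subsets cost ≥ 54. Minimum total cost: 49.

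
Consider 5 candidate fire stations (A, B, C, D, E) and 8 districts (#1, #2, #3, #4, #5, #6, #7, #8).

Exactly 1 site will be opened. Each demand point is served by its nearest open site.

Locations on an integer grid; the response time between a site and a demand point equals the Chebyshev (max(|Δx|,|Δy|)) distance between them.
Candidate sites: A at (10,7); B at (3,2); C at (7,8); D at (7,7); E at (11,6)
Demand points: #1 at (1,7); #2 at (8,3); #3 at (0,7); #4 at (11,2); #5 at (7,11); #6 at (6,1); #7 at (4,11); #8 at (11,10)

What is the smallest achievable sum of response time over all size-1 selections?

40

Open {D}.
  #1→D 6, #2→D 4, #3→D 7, #4→D 5, #5→D 4, #6→D 6, #7→D 4, #8→D 4  ⇒ total 40.
Compare {C}: total 41.
Compare {A}: total 47.
No size-1 selection does better; minimum is 40.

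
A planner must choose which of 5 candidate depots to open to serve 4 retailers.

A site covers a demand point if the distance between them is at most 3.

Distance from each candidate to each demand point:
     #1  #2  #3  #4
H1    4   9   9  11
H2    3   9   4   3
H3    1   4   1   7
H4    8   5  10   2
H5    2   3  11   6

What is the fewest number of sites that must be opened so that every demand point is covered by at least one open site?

3

Coverage sets (demand points within 3 of each site):
  H1: {}
  H2: {#1, #4}
  H3: {#1, #3}
  H4: {#4}
  H5: {#1, #2}
No 2 sites suffice: every size-2 union leaves at least one demand point uncovered.
But {H2, H3, H5} covers everything, so the minimum is 3.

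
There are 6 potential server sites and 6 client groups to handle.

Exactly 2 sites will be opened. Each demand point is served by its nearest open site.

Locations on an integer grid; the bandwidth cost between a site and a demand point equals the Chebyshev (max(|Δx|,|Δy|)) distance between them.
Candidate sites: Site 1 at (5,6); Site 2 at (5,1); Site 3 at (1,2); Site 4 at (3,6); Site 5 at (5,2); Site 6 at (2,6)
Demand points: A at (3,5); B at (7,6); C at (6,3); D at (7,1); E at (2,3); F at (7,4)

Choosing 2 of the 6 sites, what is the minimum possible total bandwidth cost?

Open {Site 1, Site 5}.
  A→Site 1 2, B→Site 1 2, C→Site 5 1, D→Site 5 2, E→Site 1 3, F→Site 1 2  ⇒ total 12.
Compare {Site 1, Site 2}: total 13.
Compare {Site 3, Site 5}: total 13.
No size-2 selection does better; minimum is 12.

12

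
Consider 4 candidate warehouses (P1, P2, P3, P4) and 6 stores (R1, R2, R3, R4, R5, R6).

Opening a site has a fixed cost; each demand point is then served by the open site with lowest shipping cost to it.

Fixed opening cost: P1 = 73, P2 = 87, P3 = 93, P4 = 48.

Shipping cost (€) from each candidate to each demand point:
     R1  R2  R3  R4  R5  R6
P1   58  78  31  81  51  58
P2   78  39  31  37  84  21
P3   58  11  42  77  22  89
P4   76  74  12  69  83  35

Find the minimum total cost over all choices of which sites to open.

348

Open {P3, P4}: assign each demand point to its cheapest open site.
  R1→P3 58, R2→P3 11, R3→P4 12, R4→P4 69, R5→P3 22, R6→P4 35
  shipping cost 207, fixed 141 → total 348.
Compare {P2, P3}: shipping cost 180 + fixed 180 = 360.
Compare {P2}: shipping cost 290 + fixed 87 = 377.
Compare {P2, P3, P4}: shipping cost 161 + fixed 228 = 389.
All other subsets cost ≥ 360. Minimum total cost: 348.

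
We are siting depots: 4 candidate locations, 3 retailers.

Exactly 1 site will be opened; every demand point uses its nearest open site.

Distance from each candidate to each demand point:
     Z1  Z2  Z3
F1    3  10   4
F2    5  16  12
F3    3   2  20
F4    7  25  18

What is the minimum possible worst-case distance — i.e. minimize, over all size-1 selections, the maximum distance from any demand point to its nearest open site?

10

Open {F1}.
  Farthest demand point is Z2 at distance 10 (to F1); all others are ≤ 10.
With {F2} the worst case is 16.
With {F3} the worst case is 20.
No size-1 selection achieves below 10.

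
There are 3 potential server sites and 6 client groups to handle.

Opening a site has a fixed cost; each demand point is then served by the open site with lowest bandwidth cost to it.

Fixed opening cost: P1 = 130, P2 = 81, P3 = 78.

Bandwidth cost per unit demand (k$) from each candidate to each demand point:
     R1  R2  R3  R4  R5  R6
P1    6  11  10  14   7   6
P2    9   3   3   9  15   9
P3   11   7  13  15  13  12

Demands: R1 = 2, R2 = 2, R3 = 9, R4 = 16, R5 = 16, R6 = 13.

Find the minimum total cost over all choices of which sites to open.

Open {P1, P2}: assign each demand point to its cheapest open site.
  R1→P1 2×6=12, R2→P2 2×3=6, R3→P2 9×3=27, R4→P2 16×9=144, R5→P1 16×7=112, R6→P1 13×6=78
  bandwidth cost 379, fixed 211 → total 590.
Compare {P2}: bandwidth cost 552 + fixed 81 = 633.
Compare {P1}: bandwidth cost 538 + fixed 130 = 668.
Compare {P1, P2, P3}: bandwidth cost 379 + fixed 289 = 668.
All other subsets cost ≥ 633. Minimum total cost: 590.

590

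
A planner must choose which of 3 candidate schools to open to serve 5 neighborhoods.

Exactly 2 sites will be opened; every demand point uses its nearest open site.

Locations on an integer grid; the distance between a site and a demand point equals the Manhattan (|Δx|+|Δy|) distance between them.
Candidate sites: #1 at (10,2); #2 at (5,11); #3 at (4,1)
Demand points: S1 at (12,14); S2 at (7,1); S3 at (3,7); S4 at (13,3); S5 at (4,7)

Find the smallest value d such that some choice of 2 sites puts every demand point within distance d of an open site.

Open {#1, #2}.
  Farthest demand point is S1 at distance 10 (to #2); all others are ≤ 10.
With {#2, #3} the worst case is 11.
With {#1, #3} the worst case is 14.
No size-2 selection achieves below 10.

10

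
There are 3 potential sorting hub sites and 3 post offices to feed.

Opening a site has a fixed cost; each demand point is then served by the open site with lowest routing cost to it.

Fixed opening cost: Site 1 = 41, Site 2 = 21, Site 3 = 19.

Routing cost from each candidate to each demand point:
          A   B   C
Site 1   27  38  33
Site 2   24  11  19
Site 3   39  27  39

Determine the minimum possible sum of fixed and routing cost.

75

Open {Site 2}: assign each demand point to its cheapest open site.
  A→Site 2 24, B→Site 2 11, C→Site 2 19
  routing cost 54, fixed 21 → total 75.
Compare {Site 2, Site 3}: routing cost 54 + fixed 40 = 94.
Compare {Site 1, Site 2}: routing cost 54 + fixed 62 = 116.
Compare {Site 3}: routing cost 105 + fixed 19 = 124.
All other subsets cost ≥ 94. Minimum total cost: 75.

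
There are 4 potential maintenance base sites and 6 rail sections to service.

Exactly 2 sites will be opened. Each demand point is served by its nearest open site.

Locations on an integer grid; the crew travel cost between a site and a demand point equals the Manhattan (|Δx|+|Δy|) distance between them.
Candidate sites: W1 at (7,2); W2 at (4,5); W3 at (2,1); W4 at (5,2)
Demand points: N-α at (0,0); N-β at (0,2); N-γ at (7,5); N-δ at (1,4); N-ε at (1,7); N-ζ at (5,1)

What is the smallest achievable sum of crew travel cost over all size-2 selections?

Open {W2, W3}.
  N-α→W3 3, N-β→W3 3, N-γ→W2 3, N-δ→W2 4, N-ε→W2 5, N-ζ→W3 3  ⇒ total 21.
Compare {W1, W3}: total 23.
Compare {W3, W4}: total 23.
No size-2 selection does better; minimum is 21.

21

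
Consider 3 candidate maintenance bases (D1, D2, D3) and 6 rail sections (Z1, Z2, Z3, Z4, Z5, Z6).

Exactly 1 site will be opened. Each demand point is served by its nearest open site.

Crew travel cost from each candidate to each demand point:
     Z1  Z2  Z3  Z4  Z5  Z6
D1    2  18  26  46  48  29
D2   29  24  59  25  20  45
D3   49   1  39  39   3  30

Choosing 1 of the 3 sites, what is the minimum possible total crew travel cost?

161

Open {D3}.
  Z1→D3 49, Z2→D3 1, Z3→D3 39, Z4→D3 39, Z5→D3 3, Z6→D3 30  ⇒ total 161.
Compare {D1}: total 169.
Compare {D2}: total 202.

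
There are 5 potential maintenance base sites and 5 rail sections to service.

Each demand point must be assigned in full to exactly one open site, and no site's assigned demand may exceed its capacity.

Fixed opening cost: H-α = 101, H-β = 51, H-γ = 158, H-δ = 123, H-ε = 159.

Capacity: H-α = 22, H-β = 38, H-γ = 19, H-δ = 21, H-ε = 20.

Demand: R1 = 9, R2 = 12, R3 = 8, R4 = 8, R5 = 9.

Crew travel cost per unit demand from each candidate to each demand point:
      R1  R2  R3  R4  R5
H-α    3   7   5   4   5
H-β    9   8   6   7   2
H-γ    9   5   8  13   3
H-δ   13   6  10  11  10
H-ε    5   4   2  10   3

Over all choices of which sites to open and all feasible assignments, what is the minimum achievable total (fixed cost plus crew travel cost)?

373

Open {H-α, H-β}; cheapest assignment that respects the capacities:
  H-α (cap 22, load 17): R1, R4 — cost 9×3 + 8×4 = 59
  H-β (cap 38, load 29): R2, R3, R5 — cost 12×8 + 8×6 + 9×2 = 162
  Shipping 221, fixed 152 → total 373.
  Any other capacity-feasible assignment to {H-α, H-β} ships for at least 221.
Compare {H-β, H-ε}: its best feasible assignment gives total 429.
Compare {H-β, H-δ}: its best feasible assignment gives total 449.
Every other set of open sites that can feasibly serve all demand totals ≥ 429 even under its best assignment. Minimum: 373.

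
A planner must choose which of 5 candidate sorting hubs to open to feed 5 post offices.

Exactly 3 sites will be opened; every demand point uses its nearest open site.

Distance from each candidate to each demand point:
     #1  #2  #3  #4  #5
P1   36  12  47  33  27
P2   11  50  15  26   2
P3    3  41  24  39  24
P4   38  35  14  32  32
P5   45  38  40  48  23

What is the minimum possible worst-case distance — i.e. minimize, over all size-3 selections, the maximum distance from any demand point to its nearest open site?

26

Open {P1, P2, P3}.
  Farthest demand point is #4 at distance 26 (to P2); all others are ≤ 26.
With {P1, P2, P4} the worst case is 26.
With {P1, P2, P5} the worst case is 26.
No size-3 selection achieves below 26.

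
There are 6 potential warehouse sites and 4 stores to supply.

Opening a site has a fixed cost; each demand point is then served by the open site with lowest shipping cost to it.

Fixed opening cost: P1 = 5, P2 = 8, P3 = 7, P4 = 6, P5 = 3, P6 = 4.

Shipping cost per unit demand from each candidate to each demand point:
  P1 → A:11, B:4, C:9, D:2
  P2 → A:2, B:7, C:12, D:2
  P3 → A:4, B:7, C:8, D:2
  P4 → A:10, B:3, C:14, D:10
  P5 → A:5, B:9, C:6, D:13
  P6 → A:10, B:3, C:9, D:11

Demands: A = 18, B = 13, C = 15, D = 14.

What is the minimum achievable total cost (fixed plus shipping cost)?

Open {P2, P5, P6}: assign each demand point to its cheapest open site.
  A→P2 18×2=36, B→P6 13×3=39, C→P5 15×6=90, D→P2 14×2=28
  shipping cost 193, fixed 15 → total 208.
Compare {P2, P4, P5}: shipping cost 193 + fixed 17 = 210.
Compare {P1, P2, P5, P6}: shipping cost 193 + fixed 20 = 213.
Compare {P2, P4, P5, P6}: shipping cost 193 + fixed 21 = 214.
All other subsets cost ≥ 210. Minimum total cost: 208.

208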